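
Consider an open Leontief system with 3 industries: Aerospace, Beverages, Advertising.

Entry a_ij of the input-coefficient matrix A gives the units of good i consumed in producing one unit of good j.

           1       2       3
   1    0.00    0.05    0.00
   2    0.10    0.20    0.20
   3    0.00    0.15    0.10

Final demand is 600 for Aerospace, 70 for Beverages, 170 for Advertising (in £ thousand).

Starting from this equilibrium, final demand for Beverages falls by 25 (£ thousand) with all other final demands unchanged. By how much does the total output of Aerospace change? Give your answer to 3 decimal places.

Δx_1 = -1.641

I − A =
  [   1.00    -0.05     0.00]
  [  -0.10     0.80    -0.20]
  [   0.00    -0.15     0.90]
Cofactors of I−A, C_ij = (−1)^(i+j)·(minor ij) (rows/columns in the sector order above):
  C_11 = (0.80)(0.90) − (-0.20)(-0.15) = 0.6900
  C_12 = −[(-0.10)(0.90) − (-0.20)(0.00)] = 0.0900
  C_13 = (-0.10)(-0.15) − (0.80)(0.00) = 0.0150
  C_21 = −[(-0.05)(0.90) − (0.00)(-0.15)] = 0.0450
  C_22 = (1.00)(0.90) − (0.00)(0.00) = 0.9000
  C_23 = −[(1.00)(-0.15) − (-0.05)(0.00)] = 0.1500
  C_31 = (-0.05)(-0.20) − (0.00)(0.80) = 0.0100
  C_32 = −[(1.00)(-0.20) − (0.00)(-0.10)] = 0.2000
  C_33 = (1.00)(0.80) − (-0.05)(-0.10) = 0.7950
det(I−A) = Σ_j (I−A)_1j·C_1j = (1.00)(0.6900) + (-0.05)(0.0900) + (0.00)(0.0150) = 0.6855
adj(I−A) = Cᵀ =
  [ 0.6900   0.0450   0.0100]
  [ 0.0900   0.9000   0.2000]
  [ 0.0150   0.1500   0.7950]
(I − A)⁻¹ = adj(I−A) / det(I−A) ≈
  [   1.0066     0.0656     0.0146]
  [   0.1313     1.3129     0.2918]
  [   0.0219     0.2188     1.1597]
Δx = (I − A)⁻¹ Δd with Δd having -25 in the Beverages component and 0 elsewhere.
So Δx_1 = L_12 · (-25), where L_12 = adj(I−A)_12 / det(I−A) = 0.0450 / 0.6855.
Δx_1 = 0.0450 × (-25) / 0.6855 = -1.125 / 0.6855 ≈ -1.641.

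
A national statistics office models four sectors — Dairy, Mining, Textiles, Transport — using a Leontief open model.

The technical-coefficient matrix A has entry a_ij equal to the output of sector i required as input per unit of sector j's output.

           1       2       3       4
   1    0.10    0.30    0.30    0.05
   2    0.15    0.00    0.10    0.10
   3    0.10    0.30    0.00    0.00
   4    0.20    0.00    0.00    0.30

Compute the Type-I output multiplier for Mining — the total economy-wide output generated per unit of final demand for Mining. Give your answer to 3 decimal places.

I − A =
  [   0.90    -0.30    -0.30    -0.05]
  [  -0.15     1.00    -0.10    -0.10]
  [  -0.10    -0.30     1.00     0.00]
  [  -0.20     0.00     0.00     0.70]
Compute the cofactors C_ij = (−1)^(i+j)·(3×3 minor ij) of I−A; the adjugate is their transpose:
adj(I−A) = Cᵀ =
  [ 0.67900   0.27300   0.23100   0.08750]
  [ 0.13200   0.59900   0.09950   0.09500]
  [ 0.10750   0.20700   0.58250   0.03725]
  [ 0.19400   0.07800   0.06600   0.78150]
det(I−A) = Σ_j (I−A)_1j·C_1j = (0.90)(0.67900) + (-0.30)(0.13200) + (-0.30)(0.10750) + (-0.05)(0.19400) = 0.52955
(I − A)⁻¹ = adj(I−A) / det(I−A) ≈
  [   1.2822     0.5155     0.4362     0.1652]
  [   0.2493     1.1311     0.1879     0.1794]
  [   0.2030     0.3909     1.1000     0.0703]
  [   0.3663     0.1473     0.1246     1.4758]
The output multiplier for sector j is the column-j sum of the Leontief inverse (I − A)⁻¹ = adj(I−A) / det(I−A).
Column 2 of adj(I−A): (0.27300, 0.59900, 0.20700, 0.07800); det(I−A) = 0.52955.
m_2 = (0.27300 + 0.59900 + 0.20700 + 0.07800) / 0.52955 = 1.157 / 0.52955 ≈ 2.185.

m_2 = 2.185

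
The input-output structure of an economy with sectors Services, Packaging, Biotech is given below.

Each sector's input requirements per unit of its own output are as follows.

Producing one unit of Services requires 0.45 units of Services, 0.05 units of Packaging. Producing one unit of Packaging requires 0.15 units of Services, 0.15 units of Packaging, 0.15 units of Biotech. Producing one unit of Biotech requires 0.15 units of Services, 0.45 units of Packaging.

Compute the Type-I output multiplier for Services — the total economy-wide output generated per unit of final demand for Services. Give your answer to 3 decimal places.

I − A =
  [   0.55    -0.15    -0.15]
  [  -0.05     0.85    -0.45]
  [   0.00    -0.15     1.00]
Cofactors of I−A, C_ij = (−1)^(i+j)·(minor ij) (rows/columns in the sector order above):
  C_11 = (0.85)(1.00) − (-0.45)(-0.15) = 0.7825
  C_12 = −[(-0.05)(1.00) − (-0.45)(0.00)] = 0.0500
  C_13 = (-0.05)(-0.15) − (0.85)(0.00) = 0.0075
  C_21 = −[(-0.15)(1.00) − (-0.15)(-0.15)] = 0.1725
  C_22 = (0.55)(1.00) − (-0.15)(0.00) = 0.5500
  C_23 = −[(0.55)(-0.15) − (-0.15)(0.00)] = 0.0825
  C_31 = (-0.15)(-0.45) − (-0.15)(0.85) = 0.1950
  C_32 = −[(0.55)(-0.45) − (-0.15)(-0.05)] = 0.2550
  C_33 = (0.55)(0.85) − (-0.15)(-0.05) = 0.4600
det(I−A) = Σ_j (I−A)_1j·C_1j = (0.55)(0.7825) + (-0.15)(0.0500) + (-0.15)(0.0075) = 0.42175
adj(I−A) = Cᵀ =
  [ 0.7825   0.1725   0.1950]
  [ 0.0500   0.5500   0.2550]
  [ 0.0075   0.0825   0.4600]
(I − A)⁻¹ = adj(I−A) / det(I−A) ≈
  [   1.8554     0.4090     0.4624]
  [   0.1186     1.3041     0.6046]
  [   0.0178     0.1956     1.0907]
The output multiplier for sector j is the column-j sum of the Leontief inverse (I − A)⁻¹ = adj(I−A) / det(I−A).
Column S of adj(I−A): (0.7825, 0.0500, 0.0075); det(I−A) = 0.42175.
m_S = (0.7825 + 0.0500 + 0.0075) / 0.42175 = 0.84 / 0.42175 ≈ 1.992.

m_S = 1.992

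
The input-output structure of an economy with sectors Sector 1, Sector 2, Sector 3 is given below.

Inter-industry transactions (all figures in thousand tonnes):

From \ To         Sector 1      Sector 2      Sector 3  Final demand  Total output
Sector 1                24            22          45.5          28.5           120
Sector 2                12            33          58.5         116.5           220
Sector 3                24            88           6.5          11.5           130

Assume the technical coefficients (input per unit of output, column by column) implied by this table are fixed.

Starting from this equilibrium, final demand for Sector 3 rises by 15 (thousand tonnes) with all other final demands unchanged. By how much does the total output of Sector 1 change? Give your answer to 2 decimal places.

Δx_1 = 12.53

Technical coefficients a_ij = z_ij / X_j:
  a_11 = 24/120 = 0.20, a_21 = 12/120 = 0.10, a_31 = 24/120 = 0.20
  a_12 = 22/220 = 0.10, a_22 = 33/220 = 0.15, a_32 = 88/220 = 0.40
  a_13 = 45.5/130 = 0.35, a_23 = 58.5/130 = 0.45, a_33 = 6.5/130 = 0.05
I − A =
  [   0.80    -0.10    -0.35]
  [  -0.10     0.85    -0.45]
  [  -0.20    -0.40     0.95]
Cofactors of I−A, C_ij = (−1)^(i+j)·(minor ij) (rows/columns in the sector order above):
  C_11 = (0.85)(0.95) − (-0.45)(-0.40) = 0.6275
  C_12 = −[(-0.10)(0.95) − (-0.45)(-0.20)] = 0.1850
  C_13 = (-0.10)(-0.40) − (0.85)(-0.20) = 0.2100
  C_21 = −[(-0.10)(0.95) − (-0.35)(-0.40)] = 0.2350
  C_22 = (0.80)(0.95) − (-0.35)(-0.20) = 0.6900
  C_23 = −[(0.80)(-0.40) − (-0.10)(-0.20)] = 0.3400
  C_31 = (-0.10)(-0.45) − (-0.35)(0.85) = 0.3425
  C_32 = −[(0.80)(-0.45) − (-0.35)(-0.10)] = 0.3950
  C_33 = (0.80)(0.85) − (-0.10)(-0.10) = 0.6700
det(I−A) = Σ_j (I−A)_1j·C_1j = (0.80)(0.6275) + (-0.10)(0.1850) + (-0.35)(0.2100) = 0.4100
adj(I−A) = Cᵀ =
  [ 0.6275   0.2350   0.3425]
  [ 0.1850   0.6900   0.3950]
  [ 0.2100   0.3400   0.6700]
(I − A)⁻¹ = adj(I−A) / det(I−A) ≈
  [   1.5305     0.5732     0.8354]
  [   0.4512     1.6829     0.9634]
  [   0.5122     0.8293     1.6341]
Δx = (I − A)⁻¹ Δd with Δd having +15 in the Sector 3 component and 0 elsewhere.
So Δx_1 = L_13 · (+15), where L_13 = adj(I−A)_13 / det(I−A) = 0.3425 / 0.4100.
Δx_1 = 0.3425 × (+15) / 0.4100 = 5.1375 / 0.4100 ≈ 12.53.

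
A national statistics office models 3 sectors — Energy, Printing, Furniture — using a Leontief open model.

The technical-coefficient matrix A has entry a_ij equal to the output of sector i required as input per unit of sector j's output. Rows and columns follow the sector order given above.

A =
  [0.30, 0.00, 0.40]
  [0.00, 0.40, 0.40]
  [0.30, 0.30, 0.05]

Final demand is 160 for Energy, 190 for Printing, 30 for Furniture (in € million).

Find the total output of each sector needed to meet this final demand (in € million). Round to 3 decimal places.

x_1 = 419.753, x_2 = 539.712, x_3 = 334.568

I − A =
  [   0.70     0.00    -0.40]
  [   0.00     0.60    -0.40]
  [  -0.30    -0.30     0.95]
Cofactors of I−A, C_ij = (−1)^(i+j)·(minor ij) (rows/columns in the sector order above):
  C_11 = (0.60)(0.95) − (-0.40)(-0.30) = 0.4500
  C_12 = −[(0.00)(0.95) − (-0.40)(-0.30)] = 0.1200
  C_13 = (0.00)(-0.30) − (0.60)(-0.30) = 0.1800
  C_21 = −[(0.00)(0.95) − (-0.40)(-0.30)] = 0.1200
  C_22 = (0.70)(0.95) − (-0.40)(-0.30) = 0.5450
  C_23 = −[(0.70)(-0.30) − (0.00)(-0.30)] = 0.2100
  C_31 = (0.00)(-0.40) − (-0.40)(0.60) = 0.2400
  C_32 = −[(0.70)(-0.40) − (-0.40)(0.00)] = 0.2800
  C_33 = (0.70)(0.60) − (0.00)(0.00) = 0.4200
det(I−A) = Σ_j (I−A)_1j·C_1j = (0.70)(0.4500) + (0.00)(0.1200) + (-0.40)(0.1800) = 0.2430
adj(I−A) = Cᵀ =
  [ 0.4500   0.1200   0.2400]
  [ 0.1200   0.5450   0.2800]
  [ 0.1800   0.2100   0.4200]
(I − A)⁻¹ = adj(I−A) / det(I−A) ≈
  [   1.8519     0.4938     0.9877]
  [   0.4938     2.2428     1.1523]
  [   0.7407     0.8642     1.7284]
x = (I − A)⁻¹ d = adj(I−A)·d / det(I−A), with det(I−A) = 0.2430:
  x_1 = (0.4500·160 + 0.1200·190 + 0.2400·30) / 0.2430 = 102.00 / 0.2430 ≈ 419.753
  x_2 = (0.1200·160 + 0.5450·190 + 0.2800·30) / 0.2430 = 131.15 / 0.2430 ≈ 539.712
  x_3 = (0.1800·160 + 0.2100·190 + 0.4200·30) / 0.2430 = 81.30 / 0.2430 ≈ 334.568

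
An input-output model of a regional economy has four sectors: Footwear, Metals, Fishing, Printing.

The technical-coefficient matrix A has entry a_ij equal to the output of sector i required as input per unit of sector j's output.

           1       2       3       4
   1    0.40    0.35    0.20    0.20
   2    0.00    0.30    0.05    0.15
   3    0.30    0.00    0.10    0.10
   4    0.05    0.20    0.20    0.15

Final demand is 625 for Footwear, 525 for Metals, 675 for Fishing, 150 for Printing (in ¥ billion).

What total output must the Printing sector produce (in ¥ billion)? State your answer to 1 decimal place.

I − A =
  [   0.60    -0.35    -0.20    -0.20]
  [   0.00     0.70    -0.05    -0.15]
  [  -0.30     0.00     0.90    -0.10]
  [  -0.05    -0.20    -0.20     0.85]
Compute the cofactors C_ij = (−1)^(i+j)·(3×3 minor ij) of I−A; the adjugate is their transpose:
adj(I−A) = Cᵀ =
  [ 0.493500   0.300750   0.168375   0.189000]
  [ 0.028750   0.374000   0.044500   0.078000]
  [ 0.173000   0.115000   0.329375   0.099750]
  [ 0.076500   0.132750   0.097875   0.330750]
det(I−A) = Σ_j (I−A)_1j·C_1j = (0.60)(0.493500) + (-0.35)(0.028750) + (-0.20)(0.173000) + (-0.20)(0.076500) = 0.2361375
(I − A)⁻¹ = adj(I−A) / det(I−A) ≈
  [   2.0899     1.2736     0.7130     0.8004]
  [   0.1218     1.5838     0.1884     0.3303]
  [   0.7326     0.4870     1.3948     0.4224]
  [   0.3240     0.5622     0.4145     1.4007]
x = (I − A)⁻¹ d = adj(I−A)·d / det(I−A), with det(I−A) = 0.2361375:
  x_1 = (0.493500·625 + 0.300750·525 + 0.168375·675 + 0.189000·150) / 0.2361375 = 608.334375 / 0.2361375 ≈ 2576.2
  x_2 = (0.028750·625 + 0.374000·525 + 0.044500·675 + 0.078000·150) / 0.2361375 = 256.05625 / 0.2361375 ≈ 1084.4
  x_3 = (0.173000·625 + 0.115000·525 + 0.329375·675 + 0.099750·150) / 0.2361375 = 405.790625 / 0.2361375 ≈ 1718.5
  x_4 = (0.076500·625 + 0.132750·525 + 0.097875·675 + 0.330750·150) / 0.2361375 = 233.184375 / 0.2361375 ≈ 987.5

x_4 = 987.5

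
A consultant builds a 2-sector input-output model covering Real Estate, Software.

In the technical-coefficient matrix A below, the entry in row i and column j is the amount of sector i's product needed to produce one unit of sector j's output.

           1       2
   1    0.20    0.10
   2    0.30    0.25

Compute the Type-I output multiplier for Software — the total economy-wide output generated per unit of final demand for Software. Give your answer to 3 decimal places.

I − A =
  [   0.80    -0.10]
  [  -0.30     0.75]
det(I−A) = (0.80)(0.75) − (-0.10)(-0.30) = 0.5700
adj(I−A) = [[0.75, 0.10], [0.30, 0.80]]
(I − A)⁻¹ = adj(I−A) / det(I−A) ≈
  [   1.3158     0.1754]
  [   0.5263     1.4035]
The output multiplier for sector j is the column-j sum of the Leontief inverse (I − A)⁻¹ = adj(I−A) / det(I−A).
Column 2 of adj(I−A): (0.10, 0.80); det(I−A) = 0.5700.
m_2 = (0.10 + 0.80) / 0.5700 = 0.90 / 0.5700 ≈ 1.579.

m_2 = 1.579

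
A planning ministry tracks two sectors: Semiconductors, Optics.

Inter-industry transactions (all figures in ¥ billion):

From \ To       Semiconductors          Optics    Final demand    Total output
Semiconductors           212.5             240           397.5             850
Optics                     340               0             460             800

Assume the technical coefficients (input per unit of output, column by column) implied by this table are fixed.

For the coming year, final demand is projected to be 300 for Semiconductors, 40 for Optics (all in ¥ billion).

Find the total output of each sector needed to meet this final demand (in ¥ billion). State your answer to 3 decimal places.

x_1 = 495.238, x_2 = 238.095

Technical coefficients a_ij = z_ij / X_j:
  a_11 = 212.5/850 = 0.25, a_21 = 340/850 = 0.40
  a_12 = 240/800 = 0.30, a_22 = 0/800 = 0.00
I − A =
  [   0.75    -0.30]
  [  -0.40     1.00]
det(I−A) = (0.75)(1.00) − (-0.30)(-0.40) = 0.6300
adj(I−A) = [[1.00, 0.30], [0.40, 0.75]]
(I − A)⁻¹ = adj(I−A) / det(I−A) ≈
  [   1.5873     0.4762]
  [   0.6349     1.1905]
x = (I − A)⁻¹ d = adj(I−A)·d / det(I−A), with det(I−A) = 0.6300:
  x_1 = (1.00·300 + 0.30·40) / 0.6300 = 312.00 / 0.6300 ≈ 495.238
  x_2 = (0.40·300 + 0.75·40) / 0.6300 = 150.00 / 0.6300 ≈ 238.095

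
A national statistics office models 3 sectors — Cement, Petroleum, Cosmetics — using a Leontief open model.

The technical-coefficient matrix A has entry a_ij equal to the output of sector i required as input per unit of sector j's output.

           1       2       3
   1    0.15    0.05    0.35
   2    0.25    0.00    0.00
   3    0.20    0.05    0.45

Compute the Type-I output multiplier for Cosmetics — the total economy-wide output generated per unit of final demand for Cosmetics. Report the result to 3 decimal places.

m_3 = 3.301

I − A =
  [   0.85    -0.05    -0.35]
  [  -0.25     1.00     0.00]
  [  -0.20    -0.05     0.55]
Cofactors of I−A, C_ij = (−1)^(i+j)·(minor ij) (rows/columns in the sector order above):
  C_11 = (1.00)(0.55) − (0.00)(-0.05) = 0.5500
  C_12 = −[(-0.25)(0.55) − (0.00)(-0.20)] = 0.1375
  C_13 = (-0.25)(-0.05) − (1.00)(-0.20) = 0.2125
  C_21 = −[(-0.05)(0.55) − (-0.35)(-0.05)] = 0.0450
  C_22 = (0.85)(0.55) − (-0.35)(-0.20) = 0.3975
  C_23 = −[(0.85)(-0.05) − (-0.05)(-0.20)] = 0.0525
  C_31 = (-0.05)(0.00) − (-0.35)(1.00) = 0.3500
  C_32 = −[(0.85)(0.00) − (-0.35)(-0.25)] = 0.0875
  C_33 = (0.85)(1.00) − (-0.05)(-0.25) = 0.8375
det(I−A) = Σ_j (I−A)_1j·C_1j = (0.85)(0.5500) + (-0.05)(0.1375) + (-0.35)(0.2125) = 0.38625
adj(I−A) = Cᵀ =
  [ 0.5500   0.0450   0.3500]
  [ 0.1375   0.3975   0.0875]
  [ 0.2125   0.0525   0.8375]
(I − A)⁻¹ = adj(I−A) / det(I−A) ≈
  [   1.4239     0.1165     0.9061]
  [   0.3560     1.0291     0.2265]
  [   0.5502     0.1359     2.1683]
The output multiplier for sector j is the column-j sum of the Leontief inverse (I − A)⁻¹ = adj(I−A) / det(I−A).
Column 3 of adj(I−A): (0.3500, 0.0875, 0.8375); det(I−A) = 0.38625.
m_3 = (0.3500 + 0.0875 + 0.8375) / 0.38625 = 1.275 / 0.38625 ≈ 3.301.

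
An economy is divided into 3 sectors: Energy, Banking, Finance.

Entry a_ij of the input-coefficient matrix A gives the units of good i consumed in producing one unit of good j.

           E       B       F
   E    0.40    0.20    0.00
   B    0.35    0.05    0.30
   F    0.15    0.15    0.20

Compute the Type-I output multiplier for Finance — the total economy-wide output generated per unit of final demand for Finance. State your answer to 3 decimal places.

I − A =
  [   0.60    -0.20     0.00]
  [  -0.35     0.95    -0.30]
  [  -0.15    -0.15     0.80]
Cofactors of I−A, C_ij = (−1)^(i+j)·(minor ij) (rows/columns in the sector order above):
  C_11 = (0.95)(0.80) − (-0.30)(-0.15) = 0.7150
  C_12 = −[(-0.35)(0.80) − (-0.30)(-0.15)] = 0.3250
  C_13 = (-0.35)(-0.15) − (0.95)(-0.15) = 0.1950
  C_21 = −[(-0.20)(0.80) − (0.00)(-0.15)] = 0.1600
  C_22 = (0.60)(0.80) − (0.00)(-0.15) = 0.4800
  C_23 = −[(0.60)(-0.15) − (-0.20)(-0.15)] = 0.1200
  C_31 = (-0.20)(-0.30) − (0.00)(0.95) = 0.0600
  C_32 = −[(0.60)(-0.30) − (0.00)(-0.35)] = 0.1800
  C_33 = (0.60)(0.95) − (-0.20)(-0.35) = 0.5000
det(I−A) = Σ_j (I−A)_1j·C_1j = (0.60)(0.7150) + (-0.20)(0.3250) + (0.00)(0.1950) = 0.3640
adj(I−A) = Cᵀ =
  [ 0.7150   0.1600   0.0600]
  [ 0.3250   0.4800   0.1800]
  [ 0.1950   0.1200   0.5000]
(I − A)⁻¹ = adj(I−A) / det(I−A) ≈
  [   1.9643     0.4396     0.1648]
  [   0.8929     1.3187     0.4945]
  [   0.5357     0.3297     1.3736]
The output multiplier for sector j is the column-j sum of the Leontief inverse (I − A)⁻¹ = adj(I−A) / det(I−A).
Column F of adj(I−A): (0.0600, 0.1800, 0.5000); det(I−A) = 0.3640.
m_F = (0.0600 + 0.1800 + 0.5000) / 0.3640 = 0.74 / 0.3640 ≈ 2.033.

m_F = 2.033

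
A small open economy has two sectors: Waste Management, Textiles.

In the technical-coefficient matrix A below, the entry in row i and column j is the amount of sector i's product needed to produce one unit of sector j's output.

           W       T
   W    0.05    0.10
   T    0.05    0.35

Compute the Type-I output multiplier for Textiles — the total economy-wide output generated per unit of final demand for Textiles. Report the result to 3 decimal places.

I − A =
  [   0.95    -0.10]
  [  -0.05     0.65]
det(I−A) = (0.95)(0.65) − (-0.10)(-0.05) = 0.6125
adj(I−A) = [[0.65, 0.10], [0.05, 0.95]]
(I − A)⁻¹ = adj(I−A) / det(I−A) ≈
  [   1.0612     0.1633]
  [   0.0816     1.5510]
The output multiplier for sector j is the column-j sum of the Leontief inverse (I − A)⁻¹ = adj(I−A) / det(I−A).
Column T of adj(I−A): (0.10, 0.95); det(I−A) = 0.6125.
m_T = (0.10 + 0.95) / 0.6125 = 1.05 / 0.6125 ≈ 1.714.

m_T = 1.714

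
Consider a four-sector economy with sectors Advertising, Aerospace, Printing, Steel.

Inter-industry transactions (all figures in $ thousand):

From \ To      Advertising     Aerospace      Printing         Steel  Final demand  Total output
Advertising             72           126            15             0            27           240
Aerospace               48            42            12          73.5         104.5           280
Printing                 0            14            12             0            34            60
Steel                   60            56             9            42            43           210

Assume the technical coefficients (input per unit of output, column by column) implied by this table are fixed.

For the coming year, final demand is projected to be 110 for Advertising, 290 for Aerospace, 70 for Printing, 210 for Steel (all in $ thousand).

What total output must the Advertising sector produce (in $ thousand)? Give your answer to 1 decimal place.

x_1 = 759.1

Technical coefficients a_ij = z_ij / X_j:
  a_11 = 72/240 = 0.30, a_21 = 48/240 = 0.20, a_31 = 0/240 = 0.00, a_41 = 60/240 = 0.25
  a_12 = 126/280 = 0.45, a_22 = 42/280 = 0.15, a_32 = 14/280 = 0.05, a_42 = 56/280 = 0.20
  a_13 = 15/60 = 0.25, a_23 = 12/60 = 0.20, a_33 = 12/60 = 0.20, a_43 = 9/60 = 0.15
  a_14 = 0/210 = 0.00, a_24 = 73.5/210 = 0.35, a_34 = 0/210 = 0.00, a_44 = 42/210 = 0.20
I − A =
  [   0.70    -0.45    -0.25     0.00]
  [  -0.20     0.85    -0.20    -0.35]
  [   0.00    -0.05     0.80     0.00]
  [  -0.25    -0.20    -0.15     0.80]
Compute the cofactors C_ij = (−1)^(i+j)·(3×3 minor ij) of I−A; the adjugate is their transpose:
adj(I−A) = Cᵀ =
  [ 0.477375   0.298000   0.248125   0.130375]
  [ 0.198000   0.448000   0.210625   0.196000]
  [ 0.012375   0.028000   0.315625   0.012250]
  [ 0.201000   0.210375   0.189375   0.394500]
det(I−A) = Σ_j (I−A)_1j·C_1j = (0.70)(0.477375) + (-0.45)(0.198000) + (-0.25)(0.012375) + (0.00)(0.201000) = 0.24196875
(I − A)⁻¹ = adj(I−A) / det(I−A) ≈
  [   1.9729     1.2316     1.0254     0.5388]
  [   0.8183     1.8515     0.8705     0.8100]
  [   0.0511     0.1157     1.3044     0.0506]
  [   0.8307     0.8694     0.7826     1.6304]
x = (I − A)⁻¹ d = adj(I−A)·d / det(I−A), with det(I−A) = 0.24196875:
  x_1 = (0.477375·110 + 0.298000·290 + 0.248125·70 + 0.130375·210) / 0.24196875 = 183.67875 / 0.24196875 ≈ 759.1
  x_2 = (0.198000·110 + 0.448000·290 + 0.210625·70 + 0.196000·210) / 0.24196875 = 207.60375 / 0.24196875 ≈ 858.0
  x_3 = (0.012375·110 + 0.028000·290 + 0.315625·70 + 0.012250·210) / 0.24196875 = 34.1475 / 0.24196875 ≈ 141.1
  x_4 = (0.201000·110 + 0.210375·290 + 0.189375·70 + 0.394500·210) / 0.24196875 = 179.22 / 0.24196875 ≈ 740.7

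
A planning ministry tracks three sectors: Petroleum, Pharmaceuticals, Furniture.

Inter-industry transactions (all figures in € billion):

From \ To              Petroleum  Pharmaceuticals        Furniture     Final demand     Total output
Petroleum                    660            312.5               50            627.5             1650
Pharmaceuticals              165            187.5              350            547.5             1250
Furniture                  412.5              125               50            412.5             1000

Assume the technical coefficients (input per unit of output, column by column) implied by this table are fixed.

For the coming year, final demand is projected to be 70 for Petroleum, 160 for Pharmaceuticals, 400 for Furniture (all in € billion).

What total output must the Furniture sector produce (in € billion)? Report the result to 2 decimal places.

x_3 = 563.43

Technical coefficients a_ij = z_ij / X_j:
  a_11 = 660/1650 = 0.40, a_21 = 165/1650 = 0.10, a_31 = 412.5/1650 = 0.25
  a_12 = 312.5/1250 = 0.25, a_22 = 187.5/1250 = 0.15, a_32 = 125/1250 = 0.10
  a_13 = 50/1000 = 0.05, a_23 = 350/1000 = 0.35, a_33 = 50/1000 = 0.05
I − A =
  [   0.60    -0.25    -0.05]
  [  -0.10     0.85    -0.35]
  [  -0.25    -0.10     0.95]
Cofactors of I−A, C_ij = (−1)^(i+j)·(minor ij) (rows/columns in the sector order above):
  C_11 = (0.85)(0.95) − (-0.35)(-0.10) = 0.7725
  C_12 = −[(-0.10)(0.95) − (-0.35)(-0.25)] = 0.1825
  C_13 = (-0.10)(-0.10) − (0.85)(-0.25) = 0.2225
  C_21 = −[(-0.25)(0.95) − (-0.05)(-0.10)] = 0.2425
  C_22 = (0.60)(0.95) − (-0.05)(-0.25) = 0.5575
  C_23 = −[(0.60)(-0.10) − (-0.25)(-0.25)] = 0.1225
  C_31 = (-0.25)(-0.35) − (-0.05)(0.85) = 0.1300
  C_32 = −[(0.60)(-0.35) − (-0.05)(-0.10)] = 0.2150
  C_33 = (0.60)(0.85) − (-0.25)(-0.10) = 0.4850
det(I−A) = Σ_j (I−A)_1j·C_1j = (0.60)(0.7725) + (-0.25)(0.1825) + (-0.05)(0.2225) = 0.40675
adj(I−A) = Cᵀ =
  [ 0.7725   0.2425   0.1300]
  [ 0.1825   0.5575   0.2150]
  [ 0.2225   0.1225   0.4850]
(I − A)⁻¹ = adj(I−A) / det(I−A) ≈
  [   1.8992     0.5962     0.3196]
  [   0.4487     1.3706     0.5286]
  [   0.5470     0.3012     1.1924]
x = (I − A)⁻¹ d = adj(I−A)·d / det(I−A), with det(I−A) = 0.40675:
  x_1 = (0.7725·70 + 0.2425·160 + 0.1300·400) / 0.40675 = 144.875 / 0.40675 ≈ 356.18
  x_2 = (0.1825·70 + 0.5575·160 + 0.2150·400) / 0.40675 = 187.975 / 0.40675 ≈ 462.14
  x_3 = (0.2225·70 + 0.1225·160 + 0.4850·400) / 0.40675 = 229.175 / 0.40675 ≈ 563.43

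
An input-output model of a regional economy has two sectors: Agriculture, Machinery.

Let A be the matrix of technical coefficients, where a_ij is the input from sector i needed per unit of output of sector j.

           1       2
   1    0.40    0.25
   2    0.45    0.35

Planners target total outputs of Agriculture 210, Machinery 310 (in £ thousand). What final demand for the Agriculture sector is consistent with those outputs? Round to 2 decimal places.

d_1 = 48.50

I − A =
  [   0.60    -0.25]
  [  -0.45     0.65]
d = (I − A) x:
  d_1 = (+0.60)·210 + (-0.25)·310 = 48.50
  d_2 = (-0.45)·210 + (+0.65)·310 = 107.00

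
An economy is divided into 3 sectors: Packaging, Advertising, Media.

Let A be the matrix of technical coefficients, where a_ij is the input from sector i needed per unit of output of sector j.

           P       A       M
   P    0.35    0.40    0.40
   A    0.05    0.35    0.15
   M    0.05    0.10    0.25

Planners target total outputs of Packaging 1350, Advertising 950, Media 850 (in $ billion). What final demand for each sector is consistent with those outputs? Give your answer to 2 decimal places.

d_P = 157.50, d_A = 422.50, d_M = 475.00

I − A =
  [   0.65    -0.40    -0.40]
  [  -0.05     0.65    -0.15]
  [  -0.05    -0.10     0.75]
d = (I − A) x:
  d_P = (+0.65)·1350 + (-0.40)·950 + (-0.40)·850 = 157.50
  d_A = (-0.05)·1350 + (+0.65)·950 + (-0.15)·850 = 422.50
  d_M = (-0.05)·1350 + (-0.10)·950 + (+0.75)·850 = 475.00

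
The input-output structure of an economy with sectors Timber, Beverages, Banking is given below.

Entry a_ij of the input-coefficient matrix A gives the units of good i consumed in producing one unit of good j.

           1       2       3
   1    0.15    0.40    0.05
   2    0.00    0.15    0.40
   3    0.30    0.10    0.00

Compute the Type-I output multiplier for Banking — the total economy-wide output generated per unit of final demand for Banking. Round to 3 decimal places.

I − A =
  [   0.85    -0.40    -0.05]
  [   0.00     0.85    -0.40]
  [  -0.30    -0.10     1.00]
Cofactors of I−A, C_ij = (−1)^(i+j)·(minor ij) (rows/columns in the sector order above):
  C_11 = (0.85)(1.00) − (-0.40)(-0.10) = 0.8100
  C_12 = −[(0.00)(1.00) − (-0.40)(-0.30)] = 0.1200
  C_13 = (0.00)(-0.10) − (0.85)(-0.30) = 0.2550
  C_21 = −[(-0.40)(1.00) − (-0.05)(-0.10)] = 0.4050
  C_22 = (0.85)(1.00) − (-0.05)(-0.30) = 0.8350
  C_23 = −[(0.85)(-0.10) − (-0.40)(-0.30)] = 0.2050
  C_31 = (-0.40)(-0.40) − (-0.05)(0.85) = 0.2025
  C_32 = −[(0.85)(-0.40) − (-0.05)(0.00)] = 0.3400
  C_33 = (0.85)(0.85) − (-0.40)(0.00) = 0.7225
det(I−A) = Σ_j (I−A)_1j·C_1j = (0.85)(0.8100) + (-0.40)(0.1200) + (-0.05)(0.2550) = 0.62775
adj(I−A) = Cᵀ =
  [ 0.8100   0.4050   0.2025]
  [ 0.1200   0.8350   0.3400]
  [ 0.2550   0.2050   0.7225]
(I − A)⁻¹ = adj(I−A) / det(I−A) ≈
  [   1.2903     0.6452     0.3226]
  [   0.1912     1.3301     0.5416]
  [   0.4062     0.3266     1.1509]
The output multiplier for sector j is the column-j sum of the Leontief inverse (I − A)⁻¹ = adj(I−A) / det(I−A).
Column 3 of adj(I−A): (0.2025, 0.3400, 0.7225); det(I−A) = 0.62775.
m_3 = (0.2025 + 0.3400 + 0.7225) / 0.62775 = 1.265 / 0.62775 ≈ 2.015.

m_3 = 2.015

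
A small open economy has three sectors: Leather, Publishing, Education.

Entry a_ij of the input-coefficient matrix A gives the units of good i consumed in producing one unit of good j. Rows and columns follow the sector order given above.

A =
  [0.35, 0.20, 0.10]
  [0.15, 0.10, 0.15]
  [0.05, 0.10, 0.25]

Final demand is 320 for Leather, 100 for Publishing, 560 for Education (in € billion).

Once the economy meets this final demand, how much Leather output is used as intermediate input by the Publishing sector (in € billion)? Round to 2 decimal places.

I − A =
  [   0.65    -0.20    -0.10]
  [  -0.15     0.90    -0.15]
  [  -0.05    -0.10     0.75]
Cofactors of I−A, C_ij = (−1)^(i+j)·(minor ij) (rows/columns in the sector order above):
  C_11 = (0.90)(0.75) − (-0.15)(-0.10) = 0.6600
  C_12 = −[(-0.15)(0.75) − (-0.15)(-0.05)] = 0.1200
  C_13 = (-0.15)(-0.10) − (0.90)(-0.05) = 0.0600
  C_21 = −[(-0.20)(0.75) − (-0.10)(-0.10)] = 0.1600
  C_22 = (0.65)(0.75) − (-0.10)(-0.05) = 0.4825
  C_23 = −[(0.65)(-0.10) − (-0.20)(-0.05)] = 0.0750
  C_31 = (-0.20)(-0.15) − (-0.10)(0.90) = 0.1200
  C_32 = −[(0.65)(-0.15) − (-0.10)(-0.15)] = 0.1125
  C_33 = (0.65)(0.90) − (-0.20)(-0.15) = 0.5550
det(I−A) = Σ_j (I−A)_1j·C_1j = (0.65)(0.6600) + (-0.20)(0.1200) + (-0.10)(0.0600) = 0.3990
adj(I−A) = Cᵀ =
  [ 0.6600   0.1600   0.1200]
  [ 0.1200   0.4825   0.1125]
  [ 0.0600   0.0750   0.5550]
(I − A)⁻¹ = adj(I−A) / det(I−A) ≈
  [   1.6541     0.4010     0.3008]
  [   0.3008     1.2093     0.2820]
  [   0.1504     0.1880     1.3910]
First solve x = (I − A)⁻¹ d = adj(I−A)·d / det(I−A); in particular x_2 = (0.1200·320 + 0.4825·100 + 0.1125·560) / 0.3990 = 149.65 / 0.3990 ≈ 375.0627.
Intermediate flow from 1 to 2: z_12 = a_12 · x_2 = 0.20 × 149.65 / 0.3990 = 29.93 / 0.3990 ≈ 75.01.

z_12 = 75.01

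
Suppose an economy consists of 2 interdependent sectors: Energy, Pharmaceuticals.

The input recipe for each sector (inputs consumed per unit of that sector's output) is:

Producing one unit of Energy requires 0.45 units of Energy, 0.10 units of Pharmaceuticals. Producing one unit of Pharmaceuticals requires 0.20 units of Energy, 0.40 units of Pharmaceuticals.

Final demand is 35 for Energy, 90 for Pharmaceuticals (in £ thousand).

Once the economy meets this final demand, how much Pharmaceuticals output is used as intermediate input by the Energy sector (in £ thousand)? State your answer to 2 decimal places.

z_PE = 12.58

I − A =
  [   0.55    -0.20]
  [  -0.10     0.60]
det(I−A) = (0.55)(0.60) − (-0.20)(-0.10) = 0.3100
adj(I−A) = [[0.60, 0.20], [0.10, 0.55]]
(I − A)⁻¹ = adj(I−A) / det(I−A) ≈
  [   1.9355     0.6452]
  [   0.3226     1.7742]
First solve x = (I − A)⁻¹ d = adj(I−A)·d / det(I−A); in particular x_E = (0.60·35 + 0.20·90) / 0.3100 = 39.00 / 0.3100 ≈ 125.8065.
Intermediate flow from P to E: z_PE = a_PE · x_E = 0.10 × 39.00 / 0.3100 = 3.90 / 0.3100 ≈ 12.58.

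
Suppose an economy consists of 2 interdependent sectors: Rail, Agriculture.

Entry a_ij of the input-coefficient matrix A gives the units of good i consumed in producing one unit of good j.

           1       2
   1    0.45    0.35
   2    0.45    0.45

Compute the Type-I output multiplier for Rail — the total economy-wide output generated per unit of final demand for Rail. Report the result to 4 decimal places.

m_1 = 6.8966

I − A =
  [   0.55    -0.35]
  [  -0.45     0.55]
det(I−A) = (0.55)(0.55) − (-0.35)(-0.45) = 0.1450
adj(I−A) = [[0.55, 0.35], [0.45, 0.55]]
(I − A)⁻¹ = adj(I−A) / det(I−A) ≈
  [   3.79310     2.41379]
  [   3.10345     3.79310]
The output multiplier for sector j is the column-j sum of the Leontief inverse (I − A)⁻¹ = adj(I−A) / det(I−A).
Column 1 of adj(I−A): (0.55, 0.45); det(I−A) = 0.1450.
m_1 = (0.55 + 0.45) / 0.1450 = 1.00 / 0.1450 ≈ 6.8966.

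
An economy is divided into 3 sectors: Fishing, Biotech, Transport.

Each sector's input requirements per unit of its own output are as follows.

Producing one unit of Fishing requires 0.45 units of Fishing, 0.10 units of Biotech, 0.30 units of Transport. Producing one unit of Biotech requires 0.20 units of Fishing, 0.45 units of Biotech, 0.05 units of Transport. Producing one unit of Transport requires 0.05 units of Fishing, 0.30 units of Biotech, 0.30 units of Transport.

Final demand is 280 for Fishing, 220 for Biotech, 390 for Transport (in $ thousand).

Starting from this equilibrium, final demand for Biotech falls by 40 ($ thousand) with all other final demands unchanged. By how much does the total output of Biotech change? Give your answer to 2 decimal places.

I − A =
  [   0.55    -0.20    -0.05]
  [  -0.10     0.55    -0.30]
  [  -0.30    -0.05     0.70]
Cofactors of I−A, C_ij = (−1)^(i+j)·(minor ij) (rows/columns in the sector order above):
  C_11 = (0.55)(0.70) − (-0.30)(-0.05) = 0.3700
  C_12 = −[(-0.10)(0.70) − (-0.30)(-0.30)] = 0.1600
  C_13 = (-0.10)(-0.05) − (0.55)(-0.30) = 0.1700
  C_21 = −[(-0.20)(0.70) − (-0.05)(-0.05)] = 0.1425
  C_22 = (0.55)(0.70) − (-0.05)(-0.30) = 0.3700
  C_23 = −[(0.55)(-0.05) − (-0.20)(-0.30)] = 0.0875
  C_31 = (-0.20)(-0.30) − (-0.05)(0.55) = 0.0875
  C_32 = −[(0.55)(-0.30) − (-0.05)(-0.10)] = 0.1700
  C_33 = (0.55)(0.55) − (-0.20)(-0.10) = 0.2825
det(I−A) = Σ_j (I−A)_1j·C_1j = (0.55)(0.3700) + (-0.20)(0.1600) + (-0.05)(0.1700) = 0.1630
adj(I−A) = Cᵀ =
  [ 0.3700   0.1425   0.0875]
  [ 0.1600   0.3700   0.1700]
  [ 0.1700   0.0875   0.2825]
(I − A)⁻¹ = adj(I−A) / det(I−A) ≈
  [   2.2699     0.8742     0.5368]
  [   0.9816     2.2699     1.0429]
  [   1.0429     0.5368     1.7331]
Δx = (I − A)⁻¹ Δd with Δd having -40 in the Biotech component and 0 elsewhere.
So Δx_2 = L_22 · (-40), where L_22 = adj(I−A)_22 / det(I−A) = 0.3700 / 0.1630.
Δx_2 = 0.3700 × (-40) / 0.1630 = -14.80 / 0.1630 ≈ -90.80.

Δx_2 = -90.80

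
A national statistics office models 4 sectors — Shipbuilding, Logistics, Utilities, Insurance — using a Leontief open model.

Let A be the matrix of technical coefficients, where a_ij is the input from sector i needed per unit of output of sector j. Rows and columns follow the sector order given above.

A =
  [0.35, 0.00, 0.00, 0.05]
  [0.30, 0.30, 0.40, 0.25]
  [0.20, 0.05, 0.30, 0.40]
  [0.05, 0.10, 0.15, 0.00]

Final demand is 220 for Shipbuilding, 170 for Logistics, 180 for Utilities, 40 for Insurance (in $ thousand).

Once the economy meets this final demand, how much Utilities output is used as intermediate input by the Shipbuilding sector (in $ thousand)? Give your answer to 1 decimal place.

z_US = 71.0

I − A =
  [   0.65     0.00     0.00    -0.05]
  [  -0.30     0.70    -0.40    -0.25]
  [  -0.20    -0.05     0.70    -0.40]
  [  -0.05    -0.10    -0.15     1.00]
Compute the cofactors C_ij = (−1)^(i+j)·(3×3 minor ij) of I−A; the adjugate is their transpose:
adj(I−A) = Cᵀ =
  [ 0.392625   0.003875   0.007250   0.023500]
  [ 0.296250   0.412750   0.285625   0.232250]
  [ 0.176625   0.059375   0.435500   0.197875]
  [ 0.075750   0.050375   0.094250   0.305500]
det(I−A) = Σ_j (I−A)_1j·C_1j = (0.65)(0.392625) + (0.00)(0.296250) + (0.00)(0.176625) + (-0.05)(0.075750) = 0.25141875
(I − A)⁻¹ = adj(I−A) / det(I−A) ≈
  [   1.5616     0.0154     0.0288     0.0935]
  [   1.1783     1.6417     1.1361     0.9238]
  [   0.7025     0.2362     1.7322     0.7870]
  [   0.3013     0.2004     0.3749     1.2151]
First solve x = (I − A)⁻¹ d = adj(I−A)·d / det(I−A); in particular x_S = (0.392625·220 + 0.003875·170 + 0.007250·180 + 0.023500·40) / 0.25141875 = 89.28125 / 0.25141875 ≈ 355.110.
Intermediate flow from U to S: z_US = a_US · x_S = 0.20 × 89.28125 / 0.25141875 = 17.85625 / 0.25141875 ≈ 71.0.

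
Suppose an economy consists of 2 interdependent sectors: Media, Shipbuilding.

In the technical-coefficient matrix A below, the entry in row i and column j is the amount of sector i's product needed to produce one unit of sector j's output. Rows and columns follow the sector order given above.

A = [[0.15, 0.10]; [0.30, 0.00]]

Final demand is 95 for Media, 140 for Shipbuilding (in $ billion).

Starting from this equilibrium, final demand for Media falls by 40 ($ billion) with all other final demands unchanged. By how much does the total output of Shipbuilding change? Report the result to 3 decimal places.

Δx_2 = -14.634

I − A =
  [   0.85    -0.10]
  [  -0.30     1.00]
det(I−A) = (0.85)(1.00) − (-0.10)(-0.30) = 0.8200
adj(I−A) = [[1.00, 0.10], [0.30, 0.85]]
(I − A)⁻¹ = adj(I−A) / det(I−A) ≈
  [   1.2195     0.1220]
  [   0.3659     1.0366]
Δx = (I − A)⁻¹ Δd with Δd having -40 in the Media component and 0 elsewhere.
So Δx_2 = L_21 · (-40), where L_21 = adj(I−A)_21 / det(I−A) = 0.30 / 0.8200.
Δx_2 = 0.30 × (-40) / 0.8200 = -12.00 / 0.8200 ≈ -14.634.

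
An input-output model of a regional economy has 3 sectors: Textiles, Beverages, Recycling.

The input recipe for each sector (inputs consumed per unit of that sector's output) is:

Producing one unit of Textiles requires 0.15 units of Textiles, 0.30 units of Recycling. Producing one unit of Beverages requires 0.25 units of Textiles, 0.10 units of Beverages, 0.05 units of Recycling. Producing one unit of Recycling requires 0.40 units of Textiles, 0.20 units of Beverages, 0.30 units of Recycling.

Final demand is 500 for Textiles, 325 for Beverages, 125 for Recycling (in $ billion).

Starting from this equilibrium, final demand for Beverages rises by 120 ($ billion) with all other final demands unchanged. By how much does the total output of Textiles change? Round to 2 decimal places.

Δx_1 = 57.92

I − A =
  [   0.85    -0.25    -0.40]
  [   0.00     0.90    -0.20]
  [  -0.30    -0.05     0.70]
Cofactors of I−A, C_ij = (−1)^(i+j)·(minor ij) (rows/columns in the sector order above):
  C_11 = (0.90)(0.70) − (-0.20)(-0.05) = 0.6200
  C_12 = −[(0.00)(0.70) − (-0.20)(-0.30)] = 0.0600
  C_13 = (0.00)(-0.05) − (0.90)(-0.30) = 0.2700
  C_21 = −[(-0.25)(0.70) − (-0.40)(-0.05)] = 0.1950
  C_22 = (0.85)(0.70) − (-0.40)(-0.30) = 0.4750
  C_23 = −[(0.85)(-0.05) − (-0.25)(-0.30)] = 0.1175
  C_31 = (-0.25)(-0.20) − (-0.40)(0.90) = 0.4100
  C_32 = −[(0.85)(-0.20) − (-0.40)(0.00)] = 0.1700
  C_33 = (0.85)(0.90) − (-0.25)(0.00) = 0.7650
det(I−A) = Σ_j (I−A)_1j·C_1j = (0.85)(0.6200) + (-0.25)(0.0600) + (-0.40)(0.2700) = 0.4040
adj(I−A) = Cᵀ =
  [ 0.6200   0.1950   0.4100]
  [ 0.0600   0.4750   0.1700]
  [ 0.2700   0.1175   0.7650]
(I − A)⁻¹ = adj(I−A) / det(I−A) ≈
  [   1.5347     0.4827     1.0149]
  [   0.1485     1.1757     0.4208]
  [   0.6683     0.2908     1.8936]
Δx = (I − A)⁻¹ Δd with Δd having +120 in the Beverages component and 0 elsewhere.
So Δx_1 = L_12 · (+120), where L_12 = adj(I−A)_12 / det(I−A) = 0.1950 / 0.4040.
Δx_1 = 0.1950 × (+120) / 0.4040 = 23.40 / 0.4040 ≈ 57.92.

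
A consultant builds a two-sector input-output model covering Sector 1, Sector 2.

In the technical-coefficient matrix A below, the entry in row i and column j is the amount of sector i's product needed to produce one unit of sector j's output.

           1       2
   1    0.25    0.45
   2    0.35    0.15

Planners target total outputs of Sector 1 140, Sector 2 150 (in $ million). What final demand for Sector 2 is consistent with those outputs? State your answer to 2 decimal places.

I − A =
  [   0.75    -0.45]
  [  -0.35     0.85]
d = (I − A) x:
  d_1 = (+0.75)·140 + (-0.45)·150 = 37.50
  d_2 = (-0.35)·140 + (+0.85)·150 = 78.50

d_2 = 78.50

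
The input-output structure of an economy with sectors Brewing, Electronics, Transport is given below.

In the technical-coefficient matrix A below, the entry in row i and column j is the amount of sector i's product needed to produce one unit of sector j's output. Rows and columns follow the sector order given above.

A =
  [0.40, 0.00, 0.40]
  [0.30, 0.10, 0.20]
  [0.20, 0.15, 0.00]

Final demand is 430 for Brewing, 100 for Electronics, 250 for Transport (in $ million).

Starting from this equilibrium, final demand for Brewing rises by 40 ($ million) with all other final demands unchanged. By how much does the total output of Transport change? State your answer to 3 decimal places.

I − A =
  [   0.60     0.00    -0.40]
  [  -0.30     0.90    -0.20]
  [  -0.20    -0.15     1.00]
Cofactors of I−A, C_ij = (−1)^(i+j)·(minor ij) (rows/columns in the sector order above):
  C_11 = (0.90)(1.00) − (-0.20)(-0.15) = 0.8700
  C_12 = −[(-0.30)(1.00) − (-0.20)(-0.20)] = 0.3400
  C_13 = (-0.30)(-0.15) − (0.90)(-0.20) = 0.2250
  C_21 = −[(0.00)(1.00) − (-0.40)(-0.15)] = 0.0600
  C_22 = (0.60)(1.00) − (-0.40)(-0.20) = 0.5200
  C_23 = −[(0.60)(-0.15) − (0.00)(-0.20)] = 0.0900
  C_31 = (0.00)(-0.20) − (-0.40)(0.90) = 0.3600
  C_32 = −[(0.60)(-0.20) − (-0.40)(-0.30)] = 0.2400
  C_33 = (0.60)(0.90) − (0.00)(-0.30) = 0.5400
det(I−A) = Σ_j (I−A)_1j·C_1j = (0.60)(0.8700) + (0.00)(0.3400) + (-0.40)(0.2250) = 0.4320
adj(I−A) = Cᵀ =
  [ 0.8700   0.0600   0.3600]
  [ 0.3400   0.5200   0.2400]
  [ 0.2250   0.0900   0.5400]
(I − A)⁻¹ = adj(I−A) / det(I−A) ≈
  [   2.0139     0.1389     0.8333]
  [   0.7870     1.2037     0.5556]
  [   0.5208     0.2083     1.2500]
Δx = (I − A)⁻¹ Δd with Δd having +40 in the Brewing component and 0 elsewhere.
So Δx_3 = L_31 · (+40), where L_31 = adj(I−A)_31 / det(I−A) = 0.2250 / 0.4320.
Δx_3 = 0.2250 × (+40) / 0.4320 = 9.00 / 0.4320 ≈ 20.833.

Δx_3 = 20.833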